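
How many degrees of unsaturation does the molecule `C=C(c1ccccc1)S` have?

Molecular formula from the SMILES: C8H8S.
DoU = (2C + 2 + N − H − X)/2 = (2·8 + 2 + 0 − 8 − 0)/2 = 10/2 = 5.
(Structurally: 1 ring(s) + 4 π bond(s) = 5.)

5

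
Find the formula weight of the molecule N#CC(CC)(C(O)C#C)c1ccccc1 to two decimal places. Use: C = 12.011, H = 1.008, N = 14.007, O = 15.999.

199.25

Molecular formula: C13H13NO.
M = 13×12.011 + 13×1.008 + 1×14.007 + 1×15.999 = 199.25 g/mol.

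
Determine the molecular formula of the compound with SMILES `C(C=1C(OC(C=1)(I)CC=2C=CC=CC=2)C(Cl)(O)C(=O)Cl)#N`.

C14H10Cl2INO3

Heavy atoms from the SMILES: 14 C, 2 Cl, 1 I, 1 N, 3 O.
Implicit hydrogens by atom environment:
  5 × C (aromatic): 1 H each → 5
  5 × C: no H
  2 × C: 1 H each → 2
  2 × Cl: no H
  2 × O: no H
  1 × C: 2 H
  1 × C (aromatic): no H
  1 × I: no H
  1 × N: no H
  1 × O: 1 H
  Total hydrogens = 10.
Molecular formula: C14H10Cl2INO3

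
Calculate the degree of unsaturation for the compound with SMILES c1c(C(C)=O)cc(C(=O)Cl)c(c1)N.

Molecular formula from the SMILES: C9H8ClNO2.
DoU = (2C + 2 + N − H − X)/2 = (2·9 + 2 + 1 − 8 − 1)/2 = 12/2 = 6.
(Structurally: 1 ring(s) + 5 π bond(s) = 6.)

6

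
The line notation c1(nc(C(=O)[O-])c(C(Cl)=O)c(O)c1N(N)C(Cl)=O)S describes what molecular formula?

C8H4Cl2N3O5S-

Heavy atoms from the SMILES: 8 C, 2 Cl, 3 N, 5 O, 1 S.
Implicit hydrogens by atom environment:
  5 × C (aromatic): no H
  3 × C: no H
  3 × O: no H
  2 × Cl: no H
  1 × N: 2 H
  1 × N (aromatic): no H
  1 × N: no H
  1 × O: 1 H
  1 × O (charge -1): no H
  1 × S: 1 H
  Total hydrogens = 4.
Net charge -1.
Molecular formula: C8H4Cl2N3O5S-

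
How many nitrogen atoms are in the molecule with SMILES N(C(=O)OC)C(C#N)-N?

3

The symbol for nitrogen appears 3 times in the SMILES.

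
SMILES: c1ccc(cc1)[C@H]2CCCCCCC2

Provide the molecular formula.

C14H20

Heavy atoms from the SMILES: 14 C.
Implicit hydrogens by atom environment:
  7 × C: 2 H each → 14
  5 × C (aromatic): 1 H each → 5
  1 × C: 1 H
  1 × C (aromatic): no H
  Total hydrogens = 20.
Molecular formula: C14H20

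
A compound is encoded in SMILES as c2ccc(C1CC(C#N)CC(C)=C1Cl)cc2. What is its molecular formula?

C14H14ClN

Heavy atoms from the SMILES: 14 C, 1 Cl, 1 N.
Implicit hydrogens by atom environment:
  5 × C (aromatic): 1 H each → 5
  3 × C: no H
  2 × C: 2 H each → 4
  2 × C: 1 H each → 2
  1 × C: 3 H
  1 × C (aromatic): no H
  1 × Cl: no H
  1 × N: no H
  Total hydrogens = 14.
Molecular formula: C14H14ClN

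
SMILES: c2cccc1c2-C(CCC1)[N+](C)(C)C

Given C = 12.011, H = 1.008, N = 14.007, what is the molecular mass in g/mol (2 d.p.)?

190.31

Molecular formula: C13H20N+.
M = 13×12.011 + 20×1.008 + 1×14.007 = 190.31 g/mol.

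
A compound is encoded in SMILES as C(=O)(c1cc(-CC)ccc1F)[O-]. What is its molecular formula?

Heavy atoms from the SMILES: 9 C, 1 F, 2 O.
Implicit hydrogens by atom environment:
  3 × C (aromatic): 1 H each → 3
  3 × C (aromatic): no H
  1 × C: 3 H
  1 × C: 2 H
  1 × C: no H
  1 × F: no H
  1 × O: no H
  1 × O (charge -1): no H
  Total hydrogens = 8.
Net charge -1.
Molecular formula: C9H8FO2-

C9H8FO2-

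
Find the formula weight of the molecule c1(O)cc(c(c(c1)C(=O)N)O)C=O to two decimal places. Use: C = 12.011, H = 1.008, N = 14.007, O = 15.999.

181.15

Molecular formula: C8H7NO4.
M = 8×12.011 + 7×1.008 + 1×14.007 + 4×15.999 = 181.15 g/mol.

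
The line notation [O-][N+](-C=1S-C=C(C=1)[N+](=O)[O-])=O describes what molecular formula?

Heavy atoms from the SMILES: 4 C, 2 N, 4 O, 1 S.
Implicit hydrogens by atom environment:
  2 × C (aromatic): 1 H each → 2
  2 × C (aromatic): no H
  2 × N (charge +1): no H
  2 × O: no H
  2 × O (charge -1): no H
  1 × S (aromatic): no H
  Total hydrogens = 2.
Molecular formula: C4H2N2O4S

C4H2N2O4S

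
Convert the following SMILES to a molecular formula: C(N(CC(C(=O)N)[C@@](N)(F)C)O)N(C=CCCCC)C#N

Heavy atoms from the SMILES: 13 C, 1 F, 5 N, 2 O.
Implicit hydrogens by atom environment:
  5 × C: 2 H each → 10
  3 × C: 1 H each → 3
  3 × C: no H
  3 × N: no H
  2 × C: 3 H each → 6
  2 × N: 2 H each → 4
  1 × F: no H
  1 × O: 1 H
  1 × O: no H
  Total hydrogens = 24.
Molecular formula: C13H24FN5O2

C13H24FN5O2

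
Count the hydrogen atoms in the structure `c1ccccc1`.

6

Hydrogens are implicit in SMILES; fill each atom to its normal valence:
  6 × C (aromatic): 1 H each → 6
  Total hydrogens = 6.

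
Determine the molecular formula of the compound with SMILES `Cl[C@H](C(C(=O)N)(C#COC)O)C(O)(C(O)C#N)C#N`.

Heavy atoms from the SMILES: 10 C, 1 Cl, 3 N, 5 O.
Implicit hydrogens by atom environment:
  7 × C: no H
  3 × O: 1 H each → 3
  2 × C: 1 H each → 2
  2 × N: no H
  2 × O: no H
  1 × C: 3 H
  1 × Cl: no H
  1 × N: 2 H
  Total hydrogens = 10.
Molecular formula: C10H10ClN3O5

C10H10ClN3O5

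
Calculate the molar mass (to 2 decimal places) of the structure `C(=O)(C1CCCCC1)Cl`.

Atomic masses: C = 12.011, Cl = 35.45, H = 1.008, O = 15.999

146.61

Molecular formula: C7H11ClO.
M = 7×12.011 + 1×35.45 + 11×1.008 + 1×15.999 = 146.61 g/mol.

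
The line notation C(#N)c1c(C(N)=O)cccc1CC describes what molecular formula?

C10H10N2O

Heavy atoms from the SMILES: 10 C, 2 N, 1 O.
Implicit hydrogens by atom environment:
  3 × C (aromatic): 1 H each → 3
  3 × C (aromatic): no H
  2 × C: no H
  1 × C: 3 H
  1 × C: 2 H
  1 × N: 2 H
  1 × N: no H
  1 × O: no H
  Total hydrogens = 10.
Molecular formula: C10H10N2O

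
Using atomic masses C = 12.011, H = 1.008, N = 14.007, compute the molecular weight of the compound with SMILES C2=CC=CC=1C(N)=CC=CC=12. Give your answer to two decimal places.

143.19

Molecular formula: C10H9N.
M = 10×12.011 + 9×1.008 + 1×14.007 = 143.19 g/mol.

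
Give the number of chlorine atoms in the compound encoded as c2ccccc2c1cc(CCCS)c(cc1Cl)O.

1

The symbol for chlorine appears 1 time in the SMILES.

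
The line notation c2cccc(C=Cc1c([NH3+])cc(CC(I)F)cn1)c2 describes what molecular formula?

C15H15FIN2+

Heavy atoms from the SMILES: 15 C, 1 F, 1 I, 2 N.
Implicit hydrogens by atom environment:
  7 × C (aromatic): 1 H each → 7
  4 × C (aromatic): no H
  3 × C: 1 H each → 3
  1 × C: 2 H
  1 × F: no H
  1 × I: no H
  1 × N (charge +1): 3 H
  1 × N (aromatic): no H
  Total hydrogens = 15.
Net charge +1.
Molecular formula: C15H15FIN2+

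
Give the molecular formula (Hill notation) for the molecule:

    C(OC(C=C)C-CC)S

Heavy atoms from the SMILES: 7 C, 1 O, 1 S.
Implicit hydrogens by atom environment:
  4 × C: 2 H each → 8
  2 × C: 1 H each → 2
  1 × C: 3 H
  1 × O: no H
  1 × S: 1 H
  Total hydrogens = 14.
Molecular formula: C7H14OS

C7H14OS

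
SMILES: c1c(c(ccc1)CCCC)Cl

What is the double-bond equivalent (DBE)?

4

Molecular formula from the SMILES: C10H13Cl.
DoU = (2C + 2 + N − H − X)/2 = (2·10 + 2 + 0 − 13 − 1)/2 = 8/2 = 4.
(Structurally: 1 ring(s) + 3 π bond(s) = 4.)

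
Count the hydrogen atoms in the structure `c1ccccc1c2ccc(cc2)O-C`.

Hydrogens are implicit in SMILES; fill each atom to its normal valence:
  9 × C (aromatic): 1 H each → 9
  3 × C (aromatic): no H
  1 × C: 3 H
  1 × O: no H
  Total hydrogens = 12.

12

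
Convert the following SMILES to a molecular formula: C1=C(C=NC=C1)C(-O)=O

Heavy atoms from the SMILES: 6 C, 1 N, 2 O.
Implicit hydrogens by atom environment:
  4 × C (aromatic): 1 H each → 4
  1 × C (aromatic): no H
  1 × C: no H
  1 × N (aromatic): no H
  1 × O: 1 H
  1 × O: no H
  Total hydrogens = 5.
Molecular formula: C6H5NO2

C6H5NO2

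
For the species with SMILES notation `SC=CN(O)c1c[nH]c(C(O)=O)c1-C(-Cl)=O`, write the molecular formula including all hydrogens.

C8H7ClN2O4S

Heavy atoms from the SMILES: 8 C, 1 Cl, 2 N, 4 O, 1 S.
Implicit hydrogens by atom environment:
  3 × C (aromatic): no H
  2 × C: 1 H each → 2
  2 × C: no H
  2 × O: 1 H each → 2
  2 × O: no H
  1 × C (aromatic): 1 H
  1 × Cl: no H
  1 × N (aromatic): 1 H
  1 × N: no H
  1 × S: 1 H
  Total hydrogens = 7.
Molecular formula: C8H7ClN2O4S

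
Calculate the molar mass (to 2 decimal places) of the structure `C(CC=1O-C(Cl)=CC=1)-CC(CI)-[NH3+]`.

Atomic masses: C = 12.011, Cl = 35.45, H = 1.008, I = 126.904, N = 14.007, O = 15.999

Molecular formula: C9H14ClINO+.
M = 9×12.011 + 1×35.45 + 14×1.008 + 1×126.904 + 1×14.007 + 1×15.999 = 314.57 g/mol.

314.57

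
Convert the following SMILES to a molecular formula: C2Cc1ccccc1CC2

C10H12

Heavy atoms from the SMILES: 10 C.
Implicit hydrogens by atom environment:
  4 × C: 2 H each → 8
  4 × C (aromatic): 1 H each → 4
  2 × C (aromatic): no H
  Total hydrogens = 12.
Molecular formula: C10H12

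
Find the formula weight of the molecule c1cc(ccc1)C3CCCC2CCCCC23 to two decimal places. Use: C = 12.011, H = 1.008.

214.35

Molecular formula: C16H22.
M = 16×12.011 + 22×1.008 = 214.35 g/mol.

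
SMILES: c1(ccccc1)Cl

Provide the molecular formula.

Heavy atoms from the SMILES: 6 C, 1 Cl.
Implicit hydrogens by atom environment:
  5 × C (aromatic): 1 H each → 5
  1 × C (aromatic): no H
  1 × Cl: no H
  Total hydrogens = 5.
Molecular formula: C6H5Cl

C6H5Cl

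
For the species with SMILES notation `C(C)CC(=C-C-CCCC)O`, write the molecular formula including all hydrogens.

C10H20O

Heavy atoms from the SMILES: 10 C, 1 O.
Implicit hydrogens by atom environment:
  6 × C: 2 H each → 12
  2 × C: 3 H each → 6
  1 × C: 1 H
  1 × C: no H
  1 × O: 1 H
  Total hydrogens = 20.
Molecular formula: C10H20O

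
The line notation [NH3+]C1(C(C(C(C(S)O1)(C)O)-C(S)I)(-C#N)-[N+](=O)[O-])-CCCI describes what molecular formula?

C11H18I2N3O4S2+

Heavy atoms from the SMILES: 11 C, 2 I, 3 N, 4 O, 2 S.
Implicit hydrogens by atom environment:
  4 × C: no H
  3 × C: 2 H each → 6
  3 × C: 1 H each → 3
  2 × I: no H
  2 × O: no H
  2 × S: 1 H each → 2
  1 × C: 3 H
  1 × N (charge +1): 3 H
  1 × N: no H
  1 × N (charge +1): no H
  1 × O: 1 H
  1 × O (charge -1): no H
  Total hydrogens = 18.
Net charge +1.
Molecular formula: C11H18I2N3O4S2+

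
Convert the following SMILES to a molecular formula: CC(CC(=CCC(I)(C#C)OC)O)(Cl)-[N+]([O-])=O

Heavy atoms from the SMILES: 10 C, 1 Cl, 1 I, 1 N, 4 O.
Implicit hydrogens by atom environment:
  4 × C: no H
  2 × C: 3 H each → 6
  2 × C: 2 H each → 4
  2 × C: 1 H each → 2
  2 × O: no H
  1 × Cl: no H
  1 × I: no H
  1 × N (charge +1): no H
  1 × O: 1 H
  1 × O (charge -1): no H
  Total hydrogens = 13.
Molecular formula: C10H13ClINO4

C10H13ClINO4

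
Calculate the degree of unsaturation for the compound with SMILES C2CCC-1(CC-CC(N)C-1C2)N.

2

Molecular formula from the SMILES: C10H20N2.
DoU = (2C + 2 + N − H − X)/2 = (2·10 + 2 + 2 − 20 − 0)/2 = 4/2 = 2.
(Structurally: 2 ring(s) + 0 π bond(s) = 2.)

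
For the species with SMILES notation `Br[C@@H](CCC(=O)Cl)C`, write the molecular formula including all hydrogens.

Heavy atoms from the SMILES: 1 Br, 5 C, 1 Cl, 1 O.
Implicit hydrogens by atom environment:
  2 × C: 2 H each → 4
  1 × Br: no H
  1 × C: 3 H
  1 × C: 1 H
  1 × C: no H
  1 × Cl: no H
  1 × O: no H
  Total hydrogens = 8.
Molecular formula: C5H8BrClO

C5H8BrClO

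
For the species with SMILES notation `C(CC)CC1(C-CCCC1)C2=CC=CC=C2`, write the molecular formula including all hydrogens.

Heavy atoms from the SMILES: 16 C.
Implicit hydrogens by atom environment:
  8 × C: 2 H each → 16
  5 × C (aromatic): 1 H each → 5
  1 × C: 3 H
  1 × C: no H
  1 × C (aromatic): no H
  Total hydrogens = 24.
Molecular formula: C16H24

C16H24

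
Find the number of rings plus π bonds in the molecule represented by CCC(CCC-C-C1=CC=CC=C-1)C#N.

6

Molecular formula from the SMILES: C14H19N.
DoU = (2C + 2 + N − H − X)/2 = (2·14 + 2 + 1 − 19 − 0)/2 = 12/2 = 6.
(Structurally: 1 ring(s) + 5 π bond(s) = 6.)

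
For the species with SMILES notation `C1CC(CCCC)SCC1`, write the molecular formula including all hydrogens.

C9H18S

Heavy atoms from the SMILES: 9 C, 1 S.
Implicit hydrogens by atom environment:
  7 × C: 2 H each → 14
  1 × C: 3 H
  1 × C: 1 H
  1 × S: no H
  Total hydrogens = 18.
Molecular formula: C9H18S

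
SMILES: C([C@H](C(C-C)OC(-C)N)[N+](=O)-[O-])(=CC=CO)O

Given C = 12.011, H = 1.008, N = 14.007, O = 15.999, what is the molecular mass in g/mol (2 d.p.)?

Molecular formula: C10H18N2O5.
M = 10×12.011 + 18×1.008 + 2×14.007 + 5×15.999 = 246.26 g/mol.

246.26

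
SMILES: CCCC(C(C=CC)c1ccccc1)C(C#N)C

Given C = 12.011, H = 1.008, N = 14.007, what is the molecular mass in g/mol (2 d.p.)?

241.38

Molecular formula: C17H23N.
M = 17×12.011 + 23×1.008 + 1×14.007 = 241.38 g/mol.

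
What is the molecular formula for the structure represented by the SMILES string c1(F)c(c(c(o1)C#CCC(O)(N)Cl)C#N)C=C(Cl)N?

C11H8Cl2FN3O2

Heavy atoms from the SMILES: 11 C, 2 Cl, 1 F, 3 N, 2 O.
Implicit hydrogens by atom environment:
  5 × C: no H
  4 × C (aromatic): no H
  2 × Cl: no H
  2 × N: 2 H each → 4
  1 × C: 2 H
  1 × C: 1 H
  1 × F: no H
  1 × N: no H
  1 × O: 1 H
  1 × O (aromatic): no H
  Total hydrogens = 8.
Molecular formula: C11H8Cl2FN3O2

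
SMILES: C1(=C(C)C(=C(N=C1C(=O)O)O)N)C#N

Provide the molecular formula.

Heavy atoms from the SMILES: 8 C, 3 N, 3 O.
Implicit hydrogens by atom environment:
  5 × C (aromatic): no H
  2 × C: no H
  2 × O: 1 H each → 2
  1 × C: 3 H
  1 × N: 2 H
  1 × N (aromatic): no H
  1 × N: no H
  1 × O: no H
  Total hydrogens = 7.
Molecular formula: C8H7N3O3

C8H7N3O3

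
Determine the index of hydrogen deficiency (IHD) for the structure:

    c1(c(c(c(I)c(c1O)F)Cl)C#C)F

6

Molecular formula from the SMILES: C8H2ClF2IO.
DoU = (2C + 2 + N − H − X)/2 = (2·8 + 2 + 0 − 2 − 4)/2 = 12/2 = 6.
(Structurally: 1 ring(s) + 5 π bond(s) = 6.)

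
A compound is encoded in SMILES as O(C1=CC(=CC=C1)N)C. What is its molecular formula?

C7H9NO

Heavy atoms from the SMILES: 7 C, 1 N, 1 O.
Implicit hydrogens by atom environment:
  4 × C (aromatic): 1 H each → 4
  2 × C (aromatic): no H
  1 × C: 3 H
  1 × N: 2 H
  1 × O: no H
  Total hydrogens = 9.
Molecular formula: C7H9NO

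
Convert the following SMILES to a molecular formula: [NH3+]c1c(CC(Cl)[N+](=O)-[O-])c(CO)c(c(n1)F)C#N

Heavy atoms from the SMILES: 9 C, 1 Cl, 1 F, 4 N, 3 O.
Implicit hydrogens by atom environment:
  5 × C (aromatic): no H
  2 × C: 2 H each → 4
  1 × C: 1 H
  1 × C: no H
  1 × Cl: no H
  1 × F: no H
  1 × N (charge +1): 3 H
  1 × N (aromatic): no H
  1 × N: no H
  1 × N (charge +1): no H
  1 × O: 1 H
  1 × O: no H
  1 × O (charge -1): no H
  Total hydrogens = 9.
Net charge +1.
Molecular formula: C9H9ClFN4O3+

C9H9ClFN4O3+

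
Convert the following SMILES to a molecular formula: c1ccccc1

C6H6

Heavy atoms from the SMILES: 6 C.
Implicit hydrogens by atom environment:
  6 × C (aromatic): 1 H each → 6
  Total hydrogens = 6.
Molecular formula: C6H6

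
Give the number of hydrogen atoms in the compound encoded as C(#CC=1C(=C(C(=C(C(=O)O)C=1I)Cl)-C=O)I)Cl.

Hydrogens are implicit in SMILES; fill each atom to its normal valence:
  6 × C (aromatic): no H
  3 × C: no H
  2 × Cl: no H
  2 × I: no H
  2 × O: no H
  1 × C: 1 H
  1 × O: 1 H
  Total hydrogens = 2.

2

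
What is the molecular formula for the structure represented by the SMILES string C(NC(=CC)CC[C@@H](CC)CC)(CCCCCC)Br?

Heavy atoms from the SMILES: 1 Br, 17 C, 1 N.
Implicit hydrogens by atom environment:
  9 × C: 2 H each → 18
  4 × C: 3 H each → 12
  3 × C: 1 H each → 3
  1 × Br: no H
  1 × C: no H
  1 × N: 1 H
  Total hydrogens = 34.
Molecular formula: C17H34BrN

C17H34BrN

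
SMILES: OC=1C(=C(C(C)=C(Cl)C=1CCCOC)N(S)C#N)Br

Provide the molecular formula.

C12H14BrClN2O2S

Heavy atoms from the SMILES: 1 Br, 12 C, 1 Cl, 2 N, 2 O, 1 S.
Implicit hydrogens by atom environment:
  6 × C (aromatic): no H
  3 × C: 2 H each → 6
  2 × C: 3 H each → 6
  2 × N: no H
  1 × Br: no H
  1 × C: no H
  1 × Cl: no H
  1 × O: 1 H
  1 × O: no H
  1 × S: 1 H
  Total hydrogens = 14.
Molecular formula: C12H14BrClN2O2S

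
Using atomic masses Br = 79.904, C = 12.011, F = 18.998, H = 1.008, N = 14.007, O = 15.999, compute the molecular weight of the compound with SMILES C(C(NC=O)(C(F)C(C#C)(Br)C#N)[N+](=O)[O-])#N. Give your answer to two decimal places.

303.05

Molecular formula: C8H4BrFN4O3.
M = 1×79.904 + 8×12.011 + 1×18.998 + 4×1.008 + 4×14.007 + 3×15.999 = 303.05 g/mol.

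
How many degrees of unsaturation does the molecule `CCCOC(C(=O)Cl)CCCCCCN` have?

Molecular formula from the SMILES: C11H22ClNO2.
DoU = (2C + 2 + N − H − X)/2 = (2·11 + 2 + 1 − 22 − 1)/2 = 2/2 = 1.
(Structurally: 0 ring(s) + 1 π bond(s) = 1.)

1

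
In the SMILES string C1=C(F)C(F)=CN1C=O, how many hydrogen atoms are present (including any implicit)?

Hydrogens are implicit in SMILES; fill each atom to its normal valence:
  2 × C (aromatic): 1 H each → 2
  2 × C (aromatic): no H
  2 × F: no H
  1 × C: 1 H
  1 × N (aromatic): no H
  1 × O: no H
  Total hydrogens = 3.

3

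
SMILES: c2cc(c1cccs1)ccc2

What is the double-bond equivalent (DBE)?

Molecular formula from the SMILES: C10H8S.
DoU = (2C + 2 + N − H − X)/2 = (2·10 + 2 + 0 − 8 − 0)/2 = 14/2 = 7.
(Structurally: 2 ring(s) + 5 π bond(s) = 7.)

7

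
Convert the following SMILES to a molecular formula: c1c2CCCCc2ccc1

Heavy atoms from the SMILES: 10 C.
Implicit hydrogens by atom environment:
  4 × C: 2 H each → 8
  4 × C (aromatic): 1 H each → 4
  2 × C (aromatic): no H
  Total hydrogens = 12.
Molecular formula: C10H12

C10H12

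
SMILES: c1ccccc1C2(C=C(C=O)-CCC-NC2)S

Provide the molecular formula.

C14H17NOS

Heavy atoms from the SMILES: 14 C, 1 N, 1 O, 1 S.
Implicit hydrogens by atom environment:
  5 × C (aromatic): 1 H each → 5
  4 × C: 2 H each → 8
  2 × C: 1 H each → 2
  2 × C: no H
  1 × C (aromatic): no H
  1 × N: 1 H
  1 × O: no H
  1 × S: 1 H
  Total hydrogens = 17.
Molecular formula: C14H17NOS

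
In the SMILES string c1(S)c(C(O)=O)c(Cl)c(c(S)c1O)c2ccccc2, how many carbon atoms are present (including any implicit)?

The symbol for carbon appears 13 times in the SMILES. Lowercase c denotes aromatic carbon and counts toward C.

13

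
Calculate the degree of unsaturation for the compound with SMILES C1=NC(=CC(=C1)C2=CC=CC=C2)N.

Molecular formula from the SMILES: C11H10N2.
DoU = (2C + 2 + N − H − X)/2 = (2·11 + 2 + 2 − 10 − 0)/2 = 16/2 = 8.
(Structurally: 2 ring(s) + 6 π bond(s) = 8.)

8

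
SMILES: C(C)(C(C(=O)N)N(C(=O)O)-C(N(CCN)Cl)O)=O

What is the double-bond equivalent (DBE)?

3

Molecular formula from the SMILES: C8H15ClN4O5.
DoU = (2C + 2 + N − H − X)/2 = (2·8 + 2 + 4 − 15 − 1)/2 = 6/2 = 3.
(Structurally: 0 ring(s) + 3 π bond(s) = 3.)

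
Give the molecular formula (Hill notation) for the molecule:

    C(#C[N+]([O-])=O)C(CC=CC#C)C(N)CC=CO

C12H14N2O3

Heavy atoms from the SMILES: 12 C, 2 N, 3 O.
Implicit hydrogens by atom environment:
  7 × C: 1 H each → 7
  3 × C: no H
  2 × C: 2 H each → 4
  1 × N: 2 H
  1 × N (charge +1): no H
  1 × O: 1 H
  1 × O: no H
  1 × O (charge -1): no H
  Total hydrogens = 14.
Molecular formula: C12H14N2O3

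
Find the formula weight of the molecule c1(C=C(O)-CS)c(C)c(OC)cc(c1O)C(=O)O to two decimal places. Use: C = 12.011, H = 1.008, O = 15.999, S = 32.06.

270.30

Molecular formula: C12H14O5S.
M = 12×12.011 + 14×1.008 + 5×15.999 + 1×32.06 = 270.30 g/mol.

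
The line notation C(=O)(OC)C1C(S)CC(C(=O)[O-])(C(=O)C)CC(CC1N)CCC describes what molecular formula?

C16H26NO5S-

Heavy atoms from the SMILES: 16 C, 1 N, 5 O, 1 S.
Implicit hydrogens by atom environment:
  5 × C: 2 H each → 10
  4 × C: 1 H each → 4
  4 × C: no H
  4 × O: no H
  3 × C: 3 H each → 9
  1 × N: 2 H
  1 × O (charge -1): no H
  1 × S: 1 H
  Total hydrogens = 26.
Net charge -1.
Molecular formula: C16H26NO5S-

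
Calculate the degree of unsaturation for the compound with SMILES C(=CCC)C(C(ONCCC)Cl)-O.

Molecular formula from the SMILES: C9H18ClNO2.
DoU = (2C + 2 + N − H − X)/2 = (2·9 + 2 + 1 − 18 − 1)/2 = 2/2 = 1.
(Structurally: 0 ring(s) + 1 π bond(s) = 1.)

1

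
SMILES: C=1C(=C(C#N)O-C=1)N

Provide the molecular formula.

Heavy atoms from the SMILES: 5 C, 2 N, 1 O.
Implicit hydrogens by atom environment:
  2 × C (aromatic): 1 H each → 2
  2 × C (aromatic): no H
  1 × C: no H
  1 × N: 2 H
  1 × N: no H
  1 × O (aromatic): no H
  Total hydrogens = 4.
Molecular formula: C5H4N2O

C5H4N2O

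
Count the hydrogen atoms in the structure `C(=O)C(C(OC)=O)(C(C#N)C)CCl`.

10

Hydrogens are implicit in SMILES; fill each atom to its normal valence:
  3 × C: no H
  3 × O: no H
  2 × C: 3 H each → 6
  2 × C: 1 H each → 2
  1 × C: 2 H
  1 × Cl: no H
  1 × N: no H
  Total hydrogens = 10.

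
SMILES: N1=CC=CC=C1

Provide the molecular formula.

C5H5N

Heavy atoms from the SMILES: 5 C, 1 N.
Implicit hydrogens by atom environment:
  5 × C (aromatic): 1 H each → 5
  1 × N (aromatic): no H
  Total hydrogens = 5.
Molecular formula: C5H5N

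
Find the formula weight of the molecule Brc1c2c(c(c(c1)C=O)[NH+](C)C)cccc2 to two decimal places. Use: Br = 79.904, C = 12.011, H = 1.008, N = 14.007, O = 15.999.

Molecular formula: C13H13BrNO+.
M = 1×79.904 + 13×12.011 + 13×1.008 + 1×14.007 + 1×15.999 = 279.16 g/mol.

279.16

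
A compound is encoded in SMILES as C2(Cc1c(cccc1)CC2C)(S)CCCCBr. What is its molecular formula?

C15H21BrS

Heavy atoms from the SMILES: 1 Br, 15 C, 1 S.
Implicit hydrogens by atom environment:
  6 × C: 2 H each → 12
  4 × C (aromatic): 1 H each → 4
  2 × C (aromatic): no H
  1 × Br: no H
  1 × C: 3 H
  1 × C: 1 H
  1 × C: no H
  1 × S: 1 H
  Total hydrogens = 21.
Molecular formula: C15H21BrS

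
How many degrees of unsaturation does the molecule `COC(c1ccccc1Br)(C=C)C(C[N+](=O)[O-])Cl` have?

6

Molecular formula from the SMILES: C12H13BrClNO3.
DoU = (2C + 2 + N − H − X)/2 = (2·12 + 2 + 1 − 13 − 2)/2 = 12/2 = 6.
(Structurally: 1 ring(s) + 5 π bond(s) = 6.)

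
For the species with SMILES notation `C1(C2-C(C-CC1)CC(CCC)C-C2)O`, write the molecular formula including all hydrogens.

Heavy atoms from the SMILES: 13 C, 1 O.
Implicit hydrogens by atom environment:
  8 × C: 2 H each → 16
  4 × C: 1 H each → 4
  1 × C: 3 H
  1 × O: 1 H
  Total hydrogens = 24.
Molecular formula: C13H24O

C13H24O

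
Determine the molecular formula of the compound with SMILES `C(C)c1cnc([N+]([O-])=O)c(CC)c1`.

Heavy atoms from the SMILES: 9 C, 2 N, 2 O.
Implicit hydrogens by atom environment:
  3 × C (aromatic): no H
  2 × C: 3 H each → 6
  2 × C: 2 H each → 4
  2 × C (aromatic): 1 H each → 2
  1 × N (aromatic): no H
  1 × N (charge +1): no H
  1 × O: no H
  1 × O (charge -1): no H
  Total hydrogens = 12.
Molecular formula: C9H12N2O2

C9H12N2O2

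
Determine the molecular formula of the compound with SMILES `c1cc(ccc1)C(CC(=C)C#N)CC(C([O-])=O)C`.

Heavy atoms from the SMILES: 15 C, 1 N, 2 O.
Implicit hydrogens by atom environment:
  5 × C (aromatic): 1 H each → 5
  3 × C: 2 H each → 6
  3 × C: no H
  2 × C: 1 H each → 2
  1 × C: 3 H
  1 × C (aromatic): no H
  1 × N: no H
  1 × O: no H
  1 × O (charge -1): no H
  Total hydrogens = 16.
Net charge -1.
Molecular formula: C15H16NO2-

C15H16NO2-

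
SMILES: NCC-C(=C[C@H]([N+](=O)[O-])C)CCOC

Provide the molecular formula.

C9H18N2O3

Heavy atoms from the SMILES: 9 C, 2 N, 3 O.
Implicit hydrogens by atom environment:
  4 × C: 2 H each → 8
  2 × C: 3 H each → 6
  2 × C: 1 H each → 2
  2 × O: no H
  1 × C: no H
  1 × N: 2 H
  1 × N (charge +1): no H
  1 × O (charge -1): no H
  Total hydrogens = 18.
Molecular formula: C9H18N2O3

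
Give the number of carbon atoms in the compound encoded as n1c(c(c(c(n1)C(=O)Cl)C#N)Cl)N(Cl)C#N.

The symbol for carbon appears 7 times in the SMILES. Lowercase c denotes aromatic carbon and counts toward C.

7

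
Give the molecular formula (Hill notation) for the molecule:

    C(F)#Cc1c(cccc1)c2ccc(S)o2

C12H7FOS

Heavy atoms from the SMILES: 12 C, 1 F, 1 O, 1 S.
Implicit hydrogens by atom environment:
  6 × C (aromatic): 1 H each → 6
  4 × C (aromatic): no H
  2 × C: no H
  1 × F: no H
  1 × O (aromatic): no H
  1 × S: 1 H
  Total hydrogens = 7.
Molecular formula: C12H7FOS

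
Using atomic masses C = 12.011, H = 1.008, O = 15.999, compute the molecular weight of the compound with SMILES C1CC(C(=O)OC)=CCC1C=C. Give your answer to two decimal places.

166.22

Molecular formula: C10H14O2.
M = 10×12.011 + 14×1.008 + 2×15.999 = 166.22 g/mol.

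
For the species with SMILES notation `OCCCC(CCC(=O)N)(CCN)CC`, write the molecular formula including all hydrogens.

C11H24N2O2

Heavy atoms from the SMILES: 11 C, 2 N, 2 O.
Implicit hydrogens by atom environment:
  8 × C: 2 H each → 16
  2 × C: no H
  2 × N: 2 H each → 4
  1 × C: 3 H
  1 × O: 1 H
  1 × O: no H
  Total hydrogens = 24.
Molecular formula: C11H24N2O2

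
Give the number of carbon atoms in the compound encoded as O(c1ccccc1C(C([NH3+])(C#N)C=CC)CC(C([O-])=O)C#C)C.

The symbol for carbon appears 18 times in the SMILES. Lowercase c denotes aromatic carbon and counts toward C.

18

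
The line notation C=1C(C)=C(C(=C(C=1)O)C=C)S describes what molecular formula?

Heavy atoms from the SMILES: 9 C, 1 O, 1 S.
Implicit hydrogens by atom environment:
  4 × C (aromatic): no H
  2 × C (aromatic): 1 H each → 2
  1 × C: 3 H
  1 × C: 2 H
  1 × C: 1 H
  1 × O: 1 H
  1 × S: 1 H
  Total hydrogens = 10.
Molecular formula: C9H10OS

C9H10OS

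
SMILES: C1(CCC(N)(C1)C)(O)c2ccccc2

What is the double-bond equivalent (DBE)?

5

Molecular formula from the SMILES: C12H17NO.
DoU = (2C + 2 + N − H − X)/2 = (2·12 + 2 + 1 − 17 − 0)/2 = 10/2 = 5.
(Structurally: 2 ring(s) + 3 π bond(s) = 5.)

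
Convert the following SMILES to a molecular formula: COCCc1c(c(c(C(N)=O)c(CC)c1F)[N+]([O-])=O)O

C12H15FN2O5

Heavy atoms from the SMILES: 12 C, 1 F, 2 N, 5 O.
Implicit hydrogens by atom environment:
  6 × C (aromatic): no H
  3 × C: 2 H each → 6
  3 × O: no H
  2 × C: 3 H each → 6
  1 × C: no H
  1 × F: no H
  1 × N: 2 H
  1 × N (charge +1): no H
  1 × O: 1 H
  1 × O (charge -1): no H
  Total hydrogens = 15.
Molecular formula: C12H15FN2O5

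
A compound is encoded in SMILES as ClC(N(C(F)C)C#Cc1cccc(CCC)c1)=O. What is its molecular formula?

C14H15ClFNO

Heavy atoms from the SMILES: 14 C, 1 Cl, 1 F, 1 N, 1 O.
Implicit hydrogens by atom environment:
  4 × C (aromatic): 1 H each → 4
  3 × C: no H
  2 × C: 3 H each → 6
  2 × C: 2 H each → 4
  2 × C (aromatic): no H
  1 × C: 1 H
  1 × Cl: no H
  1 × F: no H
  1 × N: no H
  1 × O: no H
  Total hydrogens = 15.
Molecular formula: C14H15ClFNO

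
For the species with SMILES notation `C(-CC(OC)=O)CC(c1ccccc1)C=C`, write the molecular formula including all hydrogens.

C14H18O2

Heavy atoms from the SMILES: 14 C, 2 O.
Implicit hydrogens by atom environment:
  5 × C (aromatic): 1 H each → 5
  4 × C: 2 H each → 8
  2 × C: 1 H each → 2
  2 × O: no H
  1 × C: 3 H
  1 × C: no H
  1 × C (aromatic): no H
  Total hydrogens = 18.
Molecular formula: C14H18O2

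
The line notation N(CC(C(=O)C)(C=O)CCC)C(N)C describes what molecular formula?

Heavy atoms from the SMILES: 10 C, 2 N, 2 O.
Implicit hydrogens by atom environment:
  3 × C: 3 H each → 9
  3 × C: 2 H each → 6
  2 × C: 1 H each → 2
  2 × C: no H
  2 × O: no H
  1 × N: 2 H
  1 × N: 1 H
  Total hydrogens = 20.
Molecular formula: C10H20N2O2

C10H20N2O2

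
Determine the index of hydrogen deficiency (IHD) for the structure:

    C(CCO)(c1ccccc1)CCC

Molecular formula from the SMILES: C12H18O.
DoU = (2C + 2 + N − H − X)/2 = (2·12 + 2 + 0 − 18 − 0)/2 = 8/2 = 4.
(Structurally: 1 ring(s) + 3 π bond(s) = 4.)

4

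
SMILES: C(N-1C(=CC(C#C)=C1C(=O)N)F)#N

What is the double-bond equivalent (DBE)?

Molecular formula from the SMILES: C8H4FN3O.
DoU = (2C + 2 + N − H − X)/2 = (2·8 + 2 + 3 − 4 − 1)/2 = 16/2 = 8.
(Structurally: 1 ring(s) + 7 π bond(s) = 8.)

8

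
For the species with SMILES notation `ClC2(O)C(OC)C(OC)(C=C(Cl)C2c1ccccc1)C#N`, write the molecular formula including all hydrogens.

Heavy atoms from the SMILES: 15 C, 2 Cl, 1 N, 3 O.
Implicit hydrogens by atom environment:
  5 × C (aromatic): 1 H each → 5
  4 × C: no H
  3 × C: 1 H each → 3
  2 × C: 3 H each → 6
  2 × Cl: no H
  2 × O: no H
  1 × C (aromatic): no H
  1 × N: no H
  1 × O: 1 H
  Total hydrogens = 15.
Molecular formula: C15H15Cl2NO3

C15H15Cl2NO3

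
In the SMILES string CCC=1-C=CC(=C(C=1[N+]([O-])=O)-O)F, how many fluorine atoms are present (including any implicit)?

1

The symbol for fluorine appears 1 time in the SMILES.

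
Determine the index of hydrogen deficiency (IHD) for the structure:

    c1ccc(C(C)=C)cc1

Molecular formula from the SMILES: C9H10.
DoU = (2C + 2 + N − H − X)/2 = (2·9 + 2 + 0 − 10 − 0)/2 = 10/2 = 5.
(Structurally: 1 ring(s) + 4 π bond(s) = 5.)

5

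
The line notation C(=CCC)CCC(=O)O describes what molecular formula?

Heavy atoms from the SMILES: 7 C, 2 O.
Implicit hydrogens by atom environment:
  3 × C: 2 H each → 6
  2 × C: 1 H each → 2
  1 × C: 3 H
  1 × C: no H
  1 × O: 1 H
  1 × O: no H
  Total hydrogens = 12.
Molecular formula: C7H12O2

C7H12O2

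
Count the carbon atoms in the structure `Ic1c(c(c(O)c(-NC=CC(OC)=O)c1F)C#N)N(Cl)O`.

The symbol for carbon appears 11 times in the SMILES. Lowercase c denotes aromatic carbon and counts toward C.

11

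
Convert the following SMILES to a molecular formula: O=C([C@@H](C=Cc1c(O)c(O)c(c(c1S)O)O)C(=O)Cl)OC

Heavy atoms from the SMILES: 12 C, 1 Cl, 7 O, 1 S.
Implicit hydrogens by atom environment:
  6 × C (aromatic): no H
  4 × O: 1 H each → 4
  3 × C: 1 H each → 3
  3 × O: no H
  2 × C: no H
  1 × C: 3 H
  1 × Cl: no H
  1 × S: 1 H
  Total hydrogens = 11.
Molecular formula: C12H11ClO7S

C12H11ClO7S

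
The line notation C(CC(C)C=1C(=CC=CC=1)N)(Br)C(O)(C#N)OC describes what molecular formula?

Heavy atoms from the SMILES: 1 Br, 13 C, 2 N, 2 O.
Implicit hydrogens by atom environment:
  4 × C (aromatic): 1 H each → 4
  2 × C: 3 H each → 6
  2 × C: 1 H each → 2
  2 × C: no H
  2 × C (aromatic): no H
  1 × Br: no H
  1 × C: 2 H
  1 × N: 2 H
  1 × N: no H
  1 × O: 1 H
  1 × O: no H
  Total hydrogens = 17.
Molecular formula: C13H17BrN2O2

C13H17BrN2O2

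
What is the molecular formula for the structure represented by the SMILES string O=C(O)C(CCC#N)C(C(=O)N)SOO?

C7H10N2O5S

Heavy atoms from the SMILES: 7 C, 2 N, 5 O, 1 S.
Implicit hydrogens by atom environment:
  3 × C: no H
  3 × O: no H
  2 × C: 2 H each → 4
  2 × C: 1 H each → 2
  2 × O: 1 H each → 2
  1 × N: 2 H
  1 × N: no H
  1 × S: no H
  Total hydrogens = 10.
Molecular formula: C7H10N2O5S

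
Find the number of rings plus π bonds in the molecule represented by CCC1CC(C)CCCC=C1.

2

Molecular formula from the SMILES: C11H20.
DoU = (2C + 2 + N − H − X)/2 = (2·11 + 2 + 0 − 20 − 0)/2 = 4/2 = 2.
(Structurally: 1 ring(s) + 1 π bond(s) = 2.)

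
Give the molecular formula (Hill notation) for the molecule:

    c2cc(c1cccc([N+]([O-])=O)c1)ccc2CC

C14H13NO2

Heavy atoms from the SMILES: 14 C, 1 N, 2 O.
Implicit hydrogens by atom environment:
  8 × C (aromatic): 1 H each → 8
  4 × C (aromatic): no H
  1 × C: 3 H
  1 × C: 2 H
  1 × N (charge +1): no H
  1 × O: no H
  1 × O (charge -1): no H
  Total hydrogens = 13.
Molecular formula: C14H13NO2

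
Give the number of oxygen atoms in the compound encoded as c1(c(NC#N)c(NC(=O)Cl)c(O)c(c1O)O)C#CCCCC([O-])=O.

The symbol for oxygen appears 6 times in the SMILES.

6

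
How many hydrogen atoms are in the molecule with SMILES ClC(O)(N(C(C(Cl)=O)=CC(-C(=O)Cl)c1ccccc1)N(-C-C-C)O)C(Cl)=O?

16

Hydrogens are implicit in SMILES; fill each atom to its normal valence:
  5 × C (aromatic): 1 H each → 5
  5 × C: no H
  4 × Cl: no H
  3 × O: no H
  2 × C: 2 H each → 4
  2 × C: 1 H each → 2
  2 × N: no H
  2 × O: 1 H each → 2
  1 × C: 3 H
  1 × C (aromatic): no H
  Total hydrogens = 16.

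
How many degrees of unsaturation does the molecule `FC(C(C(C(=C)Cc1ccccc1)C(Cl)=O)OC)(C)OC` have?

6

Molecular formula from the SMILES: C16H20ClFO3.
DoU = (2C + 2 + N − H − X)/2 = (2·16 + 2 + 0 − 20 − 2)/2 = 12/2 = 6.
(Structurally: 1 ring(s) + 5 π bond(s) = 6.)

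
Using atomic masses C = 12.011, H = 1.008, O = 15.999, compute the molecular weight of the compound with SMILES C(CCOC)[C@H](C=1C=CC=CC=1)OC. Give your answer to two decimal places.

Molecular formula: C12H18O2.
M = 12×12.011 + 18×1.008 + 2×15.999 = 194.27 g/mol.

194.27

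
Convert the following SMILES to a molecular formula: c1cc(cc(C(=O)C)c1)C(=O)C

Heavy atoms from the SMILES: 10 C, 2 O.
Implicit hydrogens by atom environment:
  4 × C (aromatic): 1 H each → 4
  2 × C: 3 H each → 6
  2 × C (aromatic): no H
  2 × C: no H
  2 × O: no H
  Total hydrogens = 10.
Molecular formula: C10H10O2

C10H10O2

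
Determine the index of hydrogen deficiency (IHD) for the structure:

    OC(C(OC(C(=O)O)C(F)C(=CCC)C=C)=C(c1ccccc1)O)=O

Molecular formula from the SMILES: C18H19FO6.
DoU = (2C + 2 + N − H − X)/2 = (2·18 + 2 + 0 − 19 − 1)/2 = 18/2 = 9.
(Structurally: 1 ring(s) + 8 π bond(s) = 9.)

9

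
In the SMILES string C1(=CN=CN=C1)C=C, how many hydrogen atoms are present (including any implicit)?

Hydrogens are implicit in SMILES; fill each atom to its normal valence:
  3 × C (aromatic): 1 H each → 3
  2 × N (aromatic): no H
  1 × C: 2 H
  1 × C: 1 H
  1 × C (aromatic): no H
  Total hydrogens = 6.

6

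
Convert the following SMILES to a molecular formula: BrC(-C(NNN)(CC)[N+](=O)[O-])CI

C5H12BrIN4O2

Heavy atoms from the SMILES: 1 Br, 5 C, 1 I, 4 N, 2 O.
Implicit hydrogens by atom environment:
  2 × C: 2 H each → 4
  2 × N: 1 H each → 2
  1 × Br: no H
  1 × C: 3 H
  1 × C: 1 H
  1 × C: no H
  1 × I: no H
  1 × N: 2 H
  1 × N (charge +1): no H
  1 × O: no H
  1 × O (charge -1): no H
  Total hydrogens = 12.
Molecular formula: C5H12BrIN4O2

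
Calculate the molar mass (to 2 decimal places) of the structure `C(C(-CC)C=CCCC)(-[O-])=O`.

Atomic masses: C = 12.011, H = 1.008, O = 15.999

155.22

Molecular formula: C9H15O2-.
M = 9×12.011 + 15×1.008 + 2×15.999 = 155.22 g/mol.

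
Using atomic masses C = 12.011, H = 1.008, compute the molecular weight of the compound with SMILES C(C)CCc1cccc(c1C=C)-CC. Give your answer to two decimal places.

188.31

Molecular formula: C14H20.
M = 14×12.011 + 20×1.008 = 188.31 g/mol.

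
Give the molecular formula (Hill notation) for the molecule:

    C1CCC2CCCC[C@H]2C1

C10H18

Heavy atoms from the SMILES: 10 C.
Implicit hydrogens by atom environment:
  8 × C: 2 H each → 16
  2 × C: 1 H each → 2
  Total hydrogens = 18.
Molecular formula: C10H18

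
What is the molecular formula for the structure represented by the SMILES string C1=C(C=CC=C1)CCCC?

Heavy atoms from the SMILES: 10 C.
Implicit hydrogens by atom environment:
  5 × C (aromatic): 1 H each → 5
  3 × C: 2 H each → 6
  1 × C: 3 H
  1 × C (aromatic): no H
  Total hydrogens = 14.
Molecular formula: C10H14

C10H14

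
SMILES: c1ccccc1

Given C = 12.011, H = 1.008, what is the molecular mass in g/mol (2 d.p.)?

Molecular formula: C6H6.
M = 6×12.011 + 6×1.008 = 78.11 g/mol.

78.11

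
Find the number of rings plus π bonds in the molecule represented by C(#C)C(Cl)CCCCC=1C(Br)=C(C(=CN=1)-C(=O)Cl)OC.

7

Molecular formula from the SMILES: C14H14BrCl2NO2.
DoU = (2C + 2 + N − H − X)/2 = (2·14 + 2 + 1 − 14 − 3)/2 = 14/2 = 7.
(Structurally: 1 ring(s) + 6 π bond(s) = 7.)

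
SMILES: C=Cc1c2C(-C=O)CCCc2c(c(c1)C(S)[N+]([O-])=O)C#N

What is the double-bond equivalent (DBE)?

10

Molecular formula from the SMILES: C15H14N2O3S.
DoU = (2C + 2 + N − H − X)/2 = (2·15 + 2 + 2 − 14 − 0)/2 = 20/2 = 10.
(Structurally: 2 ring(s) + 8 π bond(s) = 10.)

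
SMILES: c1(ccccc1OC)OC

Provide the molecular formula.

Heavy atoms from the SMILES: 8 C, 2 O.
Implicit hydrogens by atom environment:
  4 × C (aromatic): 1 H each → 4
  2 × C: 3 H each → 6
  2 × C (aromatic): no H
  2 × O: no H
  Total hydrogens = 10.
Molecular formula: C8H10O2

C8H10O2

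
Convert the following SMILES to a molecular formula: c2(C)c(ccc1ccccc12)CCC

C14H16

Heavy atoms from the SMILES: 14 C.
Implicit hydrogens by atom environment:
  6 × C (aromatic): 1 H each → 6
  4 × C (aromatic): no H
  2 × C: 3 H each → 6
  2 × C: 2 H each → 4
  Total hydrogens = 16.
Molecular formula: C14H16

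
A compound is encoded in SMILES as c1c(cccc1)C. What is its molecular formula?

C7H8

Heavy atoms from the SMILES: 7 C.
Implicit hydrogens by atom environment:
  5 × C (aromatic): 1 H each → 5
  1 × C: 3 H
  1 × C (aromatic): no H
  Total hydrogens = 8.
Molecular formula: C7H8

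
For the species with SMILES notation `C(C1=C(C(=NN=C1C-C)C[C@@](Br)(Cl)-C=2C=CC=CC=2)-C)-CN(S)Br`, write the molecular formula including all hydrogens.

C17H20Br2ClN3S

Heavy atoms from the SMILES: 2 Br, 17 C, 1 Cl, 3 N, 1 S.
Implicit hydrogens by atom environment:
  5 × C (aromatic): 1 H each → 5
  5 × C (aromatic): no H
  4 × C: 2 H each → 8
  2 × Br: no H
  2 × C: 3 H each → 6
  2 × N (aromatic): no H
  1 × C: no H
  1 × Cl: no H
  1 × N: no H
  1 × S: 1 H
  Total hydrogens = 20.
Molecular formula: C17H20Br2ClN3S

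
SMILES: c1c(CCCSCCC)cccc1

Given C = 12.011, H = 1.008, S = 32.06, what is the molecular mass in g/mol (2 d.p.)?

Molecular formula: C12H18S.
M = 12×12.011 + 18×1.008 + 1×32.06 = 194.34 g/mol.

194.34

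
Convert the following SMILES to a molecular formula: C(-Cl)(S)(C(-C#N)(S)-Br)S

Heavy atoms from the SMILES: 1 Br, 3 C, 1 Cl, 1 N, 3 S.
Implicit hydrogens by atom environment:
  3 × C: no H
  3 × S: 1 H each → 3
  1 × Br: no H
  1 × Cl: no H
  1 × N: no H
  Total hydrogens = 3.
Molecular formula: C3H3BrClNS3

C3H3BrClNS3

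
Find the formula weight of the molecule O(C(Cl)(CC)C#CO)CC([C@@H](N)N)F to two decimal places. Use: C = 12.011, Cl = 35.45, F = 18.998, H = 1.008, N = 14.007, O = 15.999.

224.66

Molecular formula: C8H14ClFN2O2.
M = 8×12.011 + 1×35.45 + 1×18.998 + 14×1.008 + 2×14.007 + 2×15.999 = 224.66 g/mol.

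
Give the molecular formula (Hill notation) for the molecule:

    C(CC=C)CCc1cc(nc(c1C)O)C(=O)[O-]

Heavy atoms from the SMILES: 13 C, 1 N, 3 O.
Implicit hydrogens by atom environment:
  5 × C: 2 H each → 10
  4 × C (aromatic): no H
  1 × C: 3 H
  1 × C (aromatic): 1 H
  1 × C: 1 H
  1 × C: no H
  1 × N (aromatic): no H
  1 × O: 1 H
  1 × O: no H
  1 × O (charge -1): no H
  Total hydrogens = 16.
Net charge -1.
Molecular formula: C13H16NO3-

C13H16NO3-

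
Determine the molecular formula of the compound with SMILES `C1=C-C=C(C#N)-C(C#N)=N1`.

Heavy atoms from the SMILES: 7 C, 3 N.
Implicit hydrogens by atom environment:
  3 × C (aromatic): 1 H each → 3
  2 × C (aromatic): no H
  2 × C: no H
  2 × N: no H
  1 × N (aromatic): no H
  Total hydrogens = 3.
Molecular formula: C7H3N3

C7H3N3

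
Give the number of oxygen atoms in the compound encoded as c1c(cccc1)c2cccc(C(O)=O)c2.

The symbol for oxygen appears 2 times in the SMILES.

2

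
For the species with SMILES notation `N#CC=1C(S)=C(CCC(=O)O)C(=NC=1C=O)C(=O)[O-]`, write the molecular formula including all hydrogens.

C11H7N2O5S-

Heavy atoms from the SMILES: 11 C, 2 N, 5 O, 1 S.
Implicit hydrogens by atom environment:
  5 × C (aromatic): no H
  3 × C: no H
  3 × O: no H
  2 × C: 2 H each → 4
  1 × C: 1 H
  1 × N (aromatic): no H
  1 × N: no H
  1 × O: 1 H
  1 × O (charge -1): no H
  1 × S: 1 H
  Total hydrogens = 7.
Net charge -1.
Molecular formula: C11H7N2O5S-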